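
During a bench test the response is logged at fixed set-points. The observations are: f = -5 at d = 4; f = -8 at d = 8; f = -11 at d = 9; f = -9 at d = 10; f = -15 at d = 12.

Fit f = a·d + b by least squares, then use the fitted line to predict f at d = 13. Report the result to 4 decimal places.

Sums needed: Σd·d = 405, Σd = 43, Σ1 = 5.
Moment sums: Σd·f = -453, Σf = -48.
So MᵀM·[a, b]ᵀ = Mᵀf: [[405, 43]; [43, 5]]·[a, b]ᵀ = [-453, -48]ᵀ.
det = 405·5 − 43² = 176.
a = ((-453)·5 − 43·(-48))/176 = -201/176; b = (405·(-48) − 43·(-453))/176 = 39/176.
At d = 13: f̂ = (-201/176)·(13) + (39/176)·(1) = -117/8.

f̂ = -14.6250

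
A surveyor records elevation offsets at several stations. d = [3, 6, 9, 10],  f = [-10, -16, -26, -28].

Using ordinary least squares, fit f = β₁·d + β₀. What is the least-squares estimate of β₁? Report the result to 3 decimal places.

β₁ = -2.667

Forming MᵀM = [[226, 28]; [28, 4]] and Mᵀf = [-640, -80]ᵀ gives MᵀM·[β₁, β₀]ᵀ = Mᵀf.
det = 226·4 − 28² = 120.
β₁ = ((-640)·4 − 28·(-80))/120 = -8/3; β₀ = (226·(-80) − 28·(-640))/120 = -4/3.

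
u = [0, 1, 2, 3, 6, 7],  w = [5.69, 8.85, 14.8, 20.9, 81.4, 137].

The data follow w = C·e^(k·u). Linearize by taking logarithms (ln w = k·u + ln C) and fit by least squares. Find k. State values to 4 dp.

k = 0.4492

Linearized form: ln w = k·u + ln C. From the 6 transformed points,
Σu = 19.0000, Σ(u)² = 99.0000, Σln w = 18.9729, Σu·ln w = 77.5250.
Equations: 99.0000·k + 19.0000·ln C = 77.5250;  19.0000·k + 6·ln C = 18.9729.
Solving (det = 233.0000): k = 0.44921, ln C = 1.73965.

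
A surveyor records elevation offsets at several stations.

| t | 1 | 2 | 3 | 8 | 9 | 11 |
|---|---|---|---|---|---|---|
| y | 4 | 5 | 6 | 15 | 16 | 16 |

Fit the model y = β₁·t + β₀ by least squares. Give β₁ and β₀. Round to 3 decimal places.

Normal-equation sums: Σt·t = 280, Σt = 34, Σ1 = 6.
Right-hand side: Σt·y = 472, Σy = 62.
So MᵀM·[β₁, β₀]ᵀ = Mᵀy: [[280, 34]; [34, 6]]·[β₁, β₀]ᵀ = [472, 62]ᵀ.
Eliminating β₀: 6·(row 1) − 34·(row 2) gives 524·β₁ = 6·472 − 34·62 = 724, so β₁ = 181/131.
Then β₀ = (62 − 34·(181/131))/6 = 328/131.

β₁ = 1.382, β₀ = 2.504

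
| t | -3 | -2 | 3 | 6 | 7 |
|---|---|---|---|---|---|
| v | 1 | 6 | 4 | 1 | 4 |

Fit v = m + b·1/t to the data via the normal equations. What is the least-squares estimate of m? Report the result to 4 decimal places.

XᵀX·[m, b]ᵀ = Xᵀv reads: 5·m + (-4/21)·b = 16;  (-4/21)·m + (51/98)·b = -53/42.
Δ = 5·(51/98) − (-4/21)² = 2263/882.
m = (16·(51/98) − (-4/21)·(-53/42))/(2263/882) = 7132/2263; b = (5·(-53/42) − (-4/21)·16)/(2263/882) = -2877/2263.

m = 3.1516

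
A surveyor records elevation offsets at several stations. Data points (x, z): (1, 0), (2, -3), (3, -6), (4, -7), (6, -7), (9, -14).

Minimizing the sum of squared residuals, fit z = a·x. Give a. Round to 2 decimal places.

a = -1.50

With design matrix M, MᵀM = [[147]] and Mᵀz = [-220]ᵀ.
a = (-220)/147 = -1.4966.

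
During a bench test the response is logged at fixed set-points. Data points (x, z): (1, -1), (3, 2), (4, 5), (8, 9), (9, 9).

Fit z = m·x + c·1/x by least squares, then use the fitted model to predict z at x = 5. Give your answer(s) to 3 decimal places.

ẑ = 5.094

Normal-equation sums: Σx·x = 171, Σx·1/x = 5, Σ1/x·1/x = 6229/5184.
Right-hand side: Σx·z = 178, Σ1/x·z = 73/24.
Determinant 171·(6229/5184) − 5² = 103951/576.
m = (178·(6229/5184) − 5·(73/24))/(103951/576) = 1029922/935559; c = (171·(73/24) − 5·178)/(103951/576) = -213048/103951.
At x = 5: ẑ = (1029922/935559)·(5) + (-213048/103951)·(1/5) = 23830618/4677795.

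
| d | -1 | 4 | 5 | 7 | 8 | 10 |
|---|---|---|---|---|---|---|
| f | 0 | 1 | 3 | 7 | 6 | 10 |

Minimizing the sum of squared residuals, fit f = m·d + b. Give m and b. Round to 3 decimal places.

From the data, Σd·d = 255, Σd = 33, Σ1 = 6.
And Σd·f = 216, Σf = 27.
So XᵀX·[m, b]ᵀ = Xᵀf: [[255, 33]; [33, 6]]·[m, b]ᵀ = [216, 27]ᵀ.
Eliminating b: 6·(row 1) − 33·(row 2) gives 441·m = 6·216 − 33·27 = 405, so m = 45/49.
Then b = (27 − 33·(45/49))/6 = -27/49.

m = 0.918, b = -0.551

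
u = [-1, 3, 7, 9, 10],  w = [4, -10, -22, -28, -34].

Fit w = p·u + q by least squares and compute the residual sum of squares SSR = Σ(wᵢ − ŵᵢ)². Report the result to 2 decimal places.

SSR = 4.42

Sums needed: Σu·u = 240, Σu = 28, Σ1 = 5.
Right-hand side: Σu·w = -780, Σw = -90.
So MᵀM·[p, q]ᵀ = Mᵀw: [[240, 28]; [28, 5]]·[p, q]ᵀ = [-780, -90]ᵀ.
det = 240·5 − 28² = 416.
p = ((-780)·5 − 28·(-90))/416 = -345/104; q = (240·(-90) − 28·(-780))/416 = 15/26.
Residuals: 11/104, -5/8, 67/104, 133/104, -73/52; SSR = 115/26.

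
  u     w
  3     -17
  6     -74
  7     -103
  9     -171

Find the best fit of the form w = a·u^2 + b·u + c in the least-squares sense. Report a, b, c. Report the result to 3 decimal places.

From the data, Σu^2·u^2 = 10339, Σu^2·u = 1315, Σu^2 = 175, Σu·u = 175, Σu = 25, Σ1 = 4.
Moment sums: Σu^2·w = -21715, Σu·w = -2755, Σw = -365.
So XᵀX·[a, b, c]ᵀ = Xᵀw: [[10339, 1315, 175]; [1315, 175, 25]; [175, 25, 4]]·[a, b, c]ᵀ = [-21715, -2755, -365]ᵀ.
Inverting the 3×3 Gram matrix, [a, b, c]ᵀ = [-13/6, 3/10, 5/3]ᵀ.

a = -2.167, b = 0.300, c = 1.667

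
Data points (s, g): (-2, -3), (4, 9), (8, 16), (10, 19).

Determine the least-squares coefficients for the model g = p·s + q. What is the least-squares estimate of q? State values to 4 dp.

The normal system XᵀX·[p, q]ᵀ = Xᵀg is [[184, 20]; [20, 4]]·[p, q]ᵀ = [360, 41]ᵀ.
Eliminating q: 4·(row 1) − 20·(row 2) gives 336·p = 4·360 − 20·41 = 620, so p = 155/84.
Then q = (41 − 20·(155/84))/4 = 43/42.

q = 1.0238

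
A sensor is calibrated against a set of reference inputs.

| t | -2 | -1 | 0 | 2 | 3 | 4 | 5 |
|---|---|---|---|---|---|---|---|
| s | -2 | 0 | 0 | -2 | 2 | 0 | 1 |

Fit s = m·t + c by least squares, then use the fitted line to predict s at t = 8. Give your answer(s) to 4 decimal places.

ŝ = 1.7945

Compute the Gram sums: Σt·t = 59, Σt = 11, Σ1 = 7.
Moment sums: Σt·s = 11, Σs = -1.
MᵀM·[m, c]ᵀ = Mᵀs becomes [[59, 11]; [11, 7]]·[m, c]ᵀ = [11, -1]ᵀ.
det = 59·7 − 11² = 292.
m = (11·7 − 11·(-1))/292 = 22/73; c = (59·(-1) − 11·11)/292 = -45/73.
At t = 8: ŝ = (22/73)·(8) + (-45/73)·(1) = 131/73.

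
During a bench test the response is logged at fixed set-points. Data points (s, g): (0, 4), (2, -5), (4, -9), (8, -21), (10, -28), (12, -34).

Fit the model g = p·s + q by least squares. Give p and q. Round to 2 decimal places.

p = -3.07, q = 2.93

From the data, Σs·s = 328, Σs = 36, Σ1 = 6.
Moment sums: Σs·g = -902, Σg = -93.
det = 328·6 − 36² = 672.
p = ((-902)·6 − 36·(-93))/672 = -43/14; q = (328·(-93) − 36·(-902))/672 = 41/14.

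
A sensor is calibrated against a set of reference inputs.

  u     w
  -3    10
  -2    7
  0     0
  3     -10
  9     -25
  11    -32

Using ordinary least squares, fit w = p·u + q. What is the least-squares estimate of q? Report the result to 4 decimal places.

q = 0.5078

Normal-equation sums: Σu·u = 224, Σu = 18, Σ1 = 6.
And Σu·w = -651, Σw = -50.
Δ = 224·6 − 18² = 1020.
p = ((-651)·6 − 18·(-50))/1020 = -501/170; q = (224·(-50) − 18·(-651))/1020 = 259/510.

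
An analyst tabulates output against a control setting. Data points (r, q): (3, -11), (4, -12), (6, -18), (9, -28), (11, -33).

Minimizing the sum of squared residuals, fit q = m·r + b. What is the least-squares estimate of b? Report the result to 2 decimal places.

b = -1.30

Sums needed: Σr·r = 263, Σr = 33, Σ1 = 5.
Moment sums: Σr·q = -804, Σq = -102.
AᵀA·[m, b]ᵀ = Aᵀq becomes [[263, 33]; [33, 5]]·[m, b]ᵀ = [-804, -102]ᵀ.
det = 263·5 − 33² = 226.
m = ((-804)·5 − 33·(-102))/226 = -327/113; b = (263·(-102) − 33·(-804))/226 = -147/113.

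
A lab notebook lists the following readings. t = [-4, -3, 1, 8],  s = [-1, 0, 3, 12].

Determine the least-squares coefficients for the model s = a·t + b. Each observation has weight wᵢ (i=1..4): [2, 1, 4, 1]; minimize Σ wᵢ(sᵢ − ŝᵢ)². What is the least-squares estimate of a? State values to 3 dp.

Normal-equation sums: Σwᵢ·t·t = 109, Σwᵢ·t = 1, Σwᵢ·1 = 8.
For XᵀWs: Σwᵢ·t·s = 116, Σwᵢ·s = 22.
XᵀWX·[a, b]ᵀ = XᵀWs becomes [[109, 1]; [1, 8]]·[a, b]ᵀ = [116, 22]ᵀ.
Δ = 109·8 − 1² = 871.
a = (116·8 − 1·22)/871 = 906/871; b = (109·22 − 1·116)/871 = 2282/871.

a = 1.040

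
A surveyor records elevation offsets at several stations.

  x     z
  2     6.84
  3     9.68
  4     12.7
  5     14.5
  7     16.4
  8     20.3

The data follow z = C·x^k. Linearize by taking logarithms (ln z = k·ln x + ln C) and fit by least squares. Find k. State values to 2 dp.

Let Y = ln z. Fitting Y = k·ln x + ln C by least squares:
Sums: Σln x = 8.8128, Σ(ln x)² = 14.3101, Σln z = 15.2165, Σln x·ln z = 23.3576.
Normal system: [[14.3101, 8.8128]; [8.8128, 6]]·[k, ln C]ᵀ = [23.3576, 15.2165]ᵀ.
Δ = 14.3101·6 − (8.8128)² = 8.1947; k = (23.3576·6 − 8.8128·15.2165)/8.1947 = 0.73770, ln C = (14.3101·15.2165 − 8.8128·23.3576)/8.1947 = 1.45254.

k = 0.74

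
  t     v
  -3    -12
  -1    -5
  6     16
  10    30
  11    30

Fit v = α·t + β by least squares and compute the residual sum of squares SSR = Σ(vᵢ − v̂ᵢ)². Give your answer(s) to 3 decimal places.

SSR = 5.107

Forming MᵀM = [[267, 23]; [23, 5]] and Mᵀv = [767, 59]ᵀ gives MᵀM·[α, β]ᵀ = Mᵀv.
Δ = 267·5 − 23² = 806.
α = (767·5 − 23·59)/806 = 1239/403; β = (267·59 − 23·767)/806 = -944/403.
Residuals: -175/403, 168/403, -42/403, 644/403, -595/403; SSR = 2058/403.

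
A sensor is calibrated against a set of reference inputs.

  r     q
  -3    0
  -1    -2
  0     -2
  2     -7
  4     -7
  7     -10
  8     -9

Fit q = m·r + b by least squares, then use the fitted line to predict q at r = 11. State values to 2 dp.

Entries of MᵀM: Σr·r = 143, Σr = 17, Σ1 = 7.
For Mᵀq: Σr·q = -182, Σq = -37.
Normal equations: [[143, 17]; [17, 7]]·[m, b]ᵀ = [-182, -37]ᵀ.
det = 143·7 − 17² = 712.
m = ((-182)·7 − 17·(-37))/712 = -645/712; b = (143·(-37) − 17·(-182))/712 = -2197/712.
At r = 11: q̂ = (-645/712)·(11) + (-2197/712)·(1) = -2323/178.

q̂ = -13.05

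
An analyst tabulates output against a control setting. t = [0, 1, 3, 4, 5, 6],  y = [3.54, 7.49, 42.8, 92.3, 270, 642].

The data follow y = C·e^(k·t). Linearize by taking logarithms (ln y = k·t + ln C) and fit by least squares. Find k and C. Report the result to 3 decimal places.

Linearized form: ln y = k·t + ln C. From the 6 transformed points,
Over the data: Σt = 19.0000, Σ(t)² = 87.0000, Σln y = 23.6223, Σt·ln y = 98.1630.
Normal system: [[87.0000, 19.0000]; [19.0000, 6]]·[k, ln C]ᵀ = [98.1630, 23.6223]ᵀ.
Δ = 87.0000·6 − (19.0000)² = 161.0000; k = (98.1630·6 − 19.0000·23.6223)/161.0000 = 0.87052, ln C = (87.0000·23.6223 − 19.0000·98.1630)/161.0000 = 1.18039, so C = exp(1.18039) = 3.25563.

k = 0.871, C = 3.256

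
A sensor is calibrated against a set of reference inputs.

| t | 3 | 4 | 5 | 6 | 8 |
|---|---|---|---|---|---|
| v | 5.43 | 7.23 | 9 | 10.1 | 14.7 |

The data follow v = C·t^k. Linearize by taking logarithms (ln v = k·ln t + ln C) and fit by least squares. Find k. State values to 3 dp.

k = 0.988

With ln vᵢ as the transformed response and ln tᵢ as the regressor:
Σln t = 7.9655, Σ(ln t)² = 13.2535, Σln v = 10.8678, Σln t·ln v = 17.8702.
Equations: 13.2535·k + 7.9655·ln C = 17.8702;  7.9655·k + 5·ln C = 10.8678.
Solving (det = 2.8177): k = 0.98779, ln C = 0.59991.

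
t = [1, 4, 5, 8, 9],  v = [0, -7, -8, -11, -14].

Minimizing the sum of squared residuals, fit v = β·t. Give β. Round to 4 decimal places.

β = -1.5080

The normal equations are: 187·β = -282.
Hence β = -282 / 187 ≈ -1.50802.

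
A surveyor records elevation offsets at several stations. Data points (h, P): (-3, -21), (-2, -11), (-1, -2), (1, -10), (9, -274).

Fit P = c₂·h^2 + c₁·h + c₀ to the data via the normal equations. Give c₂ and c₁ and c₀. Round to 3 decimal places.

With design matrix M, MᵀM = [[6660, 694, 96]; [694, 96, 4]; [96, 4, 5]] and MᵀP = [-22439, -2389, -318]ᵀ.
Inverting the 3×3 Gram matrix, [c₂, c₁, c₀]ᵀ = [-495661/165158, -502417/165158, -41816/11797]ᵀ.

c₂ = -3.001, c₁ = -3.042, c₀ = -3.545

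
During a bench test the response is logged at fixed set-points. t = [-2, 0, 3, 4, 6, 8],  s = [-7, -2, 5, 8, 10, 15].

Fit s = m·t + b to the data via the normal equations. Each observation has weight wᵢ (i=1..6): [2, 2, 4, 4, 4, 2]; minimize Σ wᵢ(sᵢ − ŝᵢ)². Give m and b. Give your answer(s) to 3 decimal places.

m = 2.140, b = -1.831

AᵀWA·[m, b]ᵀ = AᵀWs reads: 380·m + 64·b = 696;  64·m + 18·b = 104.
det = 380·18 − 64² = 2744.
m = (696·18 − 64·104)/2744 = 734/343; b = (380·104 − 64·696)/2744 = -628/343.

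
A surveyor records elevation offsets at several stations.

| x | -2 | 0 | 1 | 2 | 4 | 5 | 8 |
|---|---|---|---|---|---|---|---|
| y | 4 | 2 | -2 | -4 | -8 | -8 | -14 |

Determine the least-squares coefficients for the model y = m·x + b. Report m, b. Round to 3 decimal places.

Sums needed: Σx·x = 114, Σx = 18, Σ1 = 7.
And Σx·y = -202, Σy = -30.
Eliminating b: 7·(row 1) − 18·(row 2) gives 474·m = 7·(-202) − 18·(-30) = -874, so m = -437/237.
Then b = ((-30) − 18·(-437/237))/7 = 36/79.

m = -1.844, b = 0.456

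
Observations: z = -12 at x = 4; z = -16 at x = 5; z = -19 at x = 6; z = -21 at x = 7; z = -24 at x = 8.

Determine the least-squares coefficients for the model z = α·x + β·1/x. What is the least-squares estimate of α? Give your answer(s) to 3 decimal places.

α = -2.999

Normal-equation sums: Σx·x = 190, Σx·1/x = 5, Σ1/x·1/x = 117349/705600.
And Σx·z = -581, Σ1/x·z = -461/30.
MᵀM·[α, β]ᵀ = Mᵀz becomes [[190, 5]; [5, 117349/705600]]·[α, β]ᵀ = [-581, -461/30]ᵀ.
Eliminating β: (117349/705600)·(row 1) − 5·(row 2) gives (465631/70560)·α = (117349/705600)·(-581) − 5·(-461/30) = -1995167/100800, so α = -13966169/4656310.
Then β = ((-461/30) − 5·(-13966169/4656310))/(117349/705600) = -1034880/465631.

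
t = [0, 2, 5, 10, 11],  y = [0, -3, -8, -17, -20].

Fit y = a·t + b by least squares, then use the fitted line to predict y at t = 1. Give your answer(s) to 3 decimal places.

ŷ = -1.348

Sums needed: Σt·t = 250, Σt = 28, Σ1 = 5.
For Aᵀy: Σt·y = -436, Σy = -48.
So AᵀA·[a, b]ᵀ = Aᵀy: [[250, 28]; [28, 5]]·[a, b]ᵀ = [-436, -48]ᵀ.
Δ = 250·5 − 28² = 466.
a = ((-436)·5 − 28·(-48))/466 = -418/233; b = (250·(-48) − 28·(-436))/466 = 104/233.
At t = 1: ŷ = (-418/233)·(1) + (104/233)·(1) = -314/233.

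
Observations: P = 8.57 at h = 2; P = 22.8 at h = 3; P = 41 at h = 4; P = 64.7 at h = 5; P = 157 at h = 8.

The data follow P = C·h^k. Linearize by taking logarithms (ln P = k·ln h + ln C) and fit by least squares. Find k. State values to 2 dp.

k = 2.09

Taking logs, ln P = k·ln h + ln C, so regress ln P on ln h.
Σln h = 6.8669, Σ(ln h)² = 10.5236, Σln P = 18.2146, Σln h·ln P = 27.2974.
Equations: 10.5236·k + 6.8669·ln C = 27.2974;  6.8669·k + 5·ln C = 18.2146.
Solving (det = 5.4631): k = 2.08828, ln C = 0.77491.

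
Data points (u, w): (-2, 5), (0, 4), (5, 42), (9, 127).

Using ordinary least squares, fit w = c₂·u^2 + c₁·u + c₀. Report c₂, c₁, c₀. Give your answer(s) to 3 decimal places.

c₂ = 1.418, c₁ = 1.046, c₀ = 2.372

Entries of XᵀX: Σu^2·u^2 = 7202, Σu^2·u = 846, Σu^2 = 110, Σu·u = 110, Σu = 12, Σ1 = 4.
And Σu^2·w = 11357, Σu·w = 1343, Σw = 178.
Solving the 3×3 system (Gaussian elimination) gives c₂ = 30372/21421, c₁ = 44801/42842, c₀ = 50803/21421.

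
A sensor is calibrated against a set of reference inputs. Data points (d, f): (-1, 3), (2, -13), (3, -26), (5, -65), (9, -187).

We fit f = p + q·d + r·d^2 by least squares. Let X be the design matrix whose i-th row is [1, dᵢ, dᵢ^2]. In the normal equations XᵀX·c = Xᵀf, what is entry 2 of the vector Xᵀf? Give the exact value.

-2115

Entry 2 ↔ basis d, so (Xᵀf)_{2} = Σᵢ (d)·fᵢ = (-1)·(3) + (2)·(-13) + (3)·(-26) + (5)·(-65) + (9)·(-187) = -2115.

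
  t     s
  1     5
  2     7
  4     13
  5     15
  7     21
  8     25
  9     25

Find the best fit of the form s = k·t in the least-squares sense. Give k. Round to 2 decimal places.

MᵀM·[k]ᵀ = Mᵀs reads: 240·k = 718.
(Σt·t = 240, Σt·s = 718.)
k = 718/240 = 2.99167.

k = 2.99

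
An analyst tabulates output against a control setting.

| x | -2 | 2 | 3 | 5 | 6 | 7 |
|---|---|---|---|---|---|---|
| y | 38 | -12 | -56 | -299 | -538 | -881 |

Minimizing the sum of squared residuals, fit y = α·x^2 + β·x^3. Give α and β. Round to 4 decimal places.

Setting ∂/∂α … = 0 gives: 4435·α + 27951·β = -70412;  27951·α + 180787·β = -457678.
Eliminating β: 180787·(row 1) − 27951·(row 2) gives 20531944·α = 180787·(-70412) − 27951·(-457678) = 62983534, so α = 31491767/10265972.
Then β = ((-457678) − 27951·(31491767/10265972))/180787 = -30858059/10265972.

α = 3.0676, β = -3.0059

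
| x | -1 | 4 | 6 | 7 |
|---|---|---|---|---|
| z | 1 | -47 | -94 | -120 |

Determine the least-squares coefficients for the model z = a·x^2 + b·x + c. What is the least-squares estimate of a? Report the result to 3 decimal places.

a = -1.831

MᵀM·[a, b, c]ᵀ = Mᵀz reads: 3954·a + 622·b + 102·c = -10015;  622·a + 102·b + 16·c = -1593;  102·a + 16·b + 4·c = -260.
Row-reducing yields a = -5144/2809, b = -23819/5618, c = -3775/2809.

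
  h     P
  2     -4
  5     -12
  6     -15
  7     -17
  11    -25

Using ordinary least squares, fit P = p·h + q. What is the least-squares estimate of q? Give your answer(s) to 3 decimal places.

From the data, Σh·h = 235, Σh = 31, Σ1 = 5.
Moment sums: Σh·P = -552, ΣP = -73.
Normal equations: [[235, 31]; [31, 5]]·[p, q]ᵀ = [-552, -73]ᵀ.
Δ = 235·5 − 31² = 214.
p = ((-552)·5 − 31·(-73))/214 = -497/214; q = (235·(-73) − 31·(-552))/214 = -43/214.

q = -0.201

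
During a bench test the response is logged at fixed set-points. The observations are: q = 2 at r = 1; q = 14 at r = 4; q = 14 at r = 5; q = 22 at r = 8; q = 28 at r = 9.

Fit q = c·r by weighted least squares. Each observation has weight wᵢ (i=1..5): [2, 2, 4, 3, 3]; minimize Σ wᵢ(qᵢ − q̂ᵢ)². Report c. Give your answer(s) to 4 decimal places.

c = 2.9525

Compute the Gram sums: Σwᵢ·r·r = 569.
For AᵀWq: Σwᵢ·r·q = 1680.
AᵀWA·[c]ᵀ = AᵀWq becomes [[569]]·[c]ᵀ = [1680]ᵀ.
c = 1680/569 = 2.95255.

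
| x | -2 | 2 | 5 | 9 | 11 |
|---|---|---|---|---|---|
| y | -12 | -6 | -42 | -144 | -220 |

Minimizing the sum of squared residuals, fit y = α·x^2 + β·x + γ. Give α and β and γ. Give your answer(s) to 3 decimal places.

Compute the Gram sums: Σx^2·x^2 = 21859, Σx^2·x = 2185, Σx^2 = 235, Σx·x = 235, Σx = 25, Σ1 = 5.
Moment sums: Σx^2·y = -39406, Σx·y = -3914, Σy = -424.
Row-reducing yields α = -4133/2118, β = 17029/10590, γ = -1987/1765.

α = -1.951, β = 1.608, γ = -1.126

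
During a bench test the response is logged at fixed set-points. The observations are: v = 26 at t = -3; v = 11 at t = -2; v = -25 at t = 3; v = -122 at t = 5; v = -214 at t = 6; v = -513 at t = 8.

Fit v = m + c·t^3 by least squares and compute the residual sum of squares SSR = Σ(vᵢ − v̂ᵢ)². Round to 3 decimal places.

Normal-equation sums: Σ1 = 6, Σt^3 = 845, Σt^3·t^3 = 325947.
For Aᵀv: Σv = -837, Σt^3·v = -325595.
So AᵀA·[m, c]ᵀ = Aᵀv: [[6, 845]; [845, 325947]]·[m, c]ᵀ = [-837, -325595]ᵀ.
Eliminating c: 325947·(row 1) − 845·(row 2) gives 1241657·m = 325947·(-837) − 845·(-325595) = 2310136, so m = 2310136/1241657.
Then c = ((-325595) − 845·(2310136/1241657))/325947 = -1246305/1241657.
Residuals: -3677289/1241657, 1377651/1241657, 298674/1241657, 1995835/1241657, 1177146/1241657, -1172017/1241657; SSR = 17921404/1241657.

SSR = 14.433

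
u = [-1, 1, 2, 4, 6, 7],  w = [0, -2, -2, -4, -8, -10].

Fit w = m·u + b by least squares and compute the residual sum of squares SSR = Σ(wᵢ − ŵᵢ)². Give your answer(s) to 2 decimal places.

SSR = 4.33

Sums needed: Σu·u = 107, Σu = 19, Σ1 = 6.
For Aᵀw: Σu·w = -140, Σw = -26.
AᵀA·[m, b]ᵀ = Aᵀw becomes [[107, 19]; [19, 6]]·[m, b]ᵀ = [-140, -26]ᵀ.
Δ = 107·6 − 19² = 281.
m = ((-140)·6 − 19·(-26))/281 = -346/281; b = (107·(-26) − 19·(-140))/281 = -122/281.
Residuals: -224/281, -94/281, 252/281, 382/281, -50/281, -266/281; SSR = 1216/281.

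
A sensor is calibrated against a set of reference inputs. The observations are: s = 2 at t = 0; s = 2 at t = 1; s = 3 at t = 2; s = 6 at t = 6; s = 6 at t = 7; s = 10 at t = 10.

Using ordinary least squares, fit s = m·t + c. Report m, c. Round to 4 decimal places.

Sums needed: Σt·t = 190, Σt = 26, Σ1 = 6.
And Σt·s = 186, Σs = 29.
So MᵀM·[m, c]ᵀ = Mᵀs: [[190, 26]; [26, 6]]·[m, c]ᵀ = [186, 29]ᵀ.
Determinant 190·6 − 26² = 464.
m = (186·6 − 26·29)/464 = 181/232; c = (190·29 − 26·186)/464 = 337/232.

m = 0.7802, c = 1.4526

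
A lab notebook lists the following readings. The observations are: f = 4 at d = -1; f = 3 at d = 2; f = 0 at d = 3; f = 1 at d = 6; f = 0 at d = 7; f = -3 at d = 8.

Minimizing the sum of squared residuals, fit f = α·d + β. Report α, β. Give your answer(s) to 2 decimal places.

Normal-equation sums: Σd·d = 163, Σd = 25, Σ1 = 6.
For Mᵀf: Σd·f = -16, Σf = 5.
Normal equations: [[163, 25]; [25, 6]]·[α, β]ᵀ = [-16, 5]ᵀ.
Eliminating β: 6·(row 1) − 25·(row 2) gives 353·α = 6·(-16) − 25·5 = -221, so α = -221/353.
Then β = (5 − 25·(-221/353))/6 = 1215/353.

α = -0.63, β = 3.44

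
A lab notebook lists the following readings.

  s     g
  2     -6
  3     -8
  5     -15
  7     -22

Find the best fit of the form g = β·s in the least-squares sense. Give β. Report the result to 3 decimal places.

Setting ∂/∂β … = 0 gives: 87·β = -265.
(Σs·s = 87, Σs·g = -265.)
Hence β = -265 / 87 ≈ -3.04598.

β = -3.046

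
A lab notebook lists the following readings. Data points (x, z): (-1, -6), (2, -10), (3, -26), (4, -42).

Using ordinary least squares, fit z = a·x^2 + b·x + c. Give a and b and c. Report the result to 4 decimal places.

With design matrix M, MᵀM = [[354, 98, 30]; [98, 30, 8]; [30, 8, 4]] and Mᵀz = [-952, -260, -84]ᵀ.
Inverting the 3×3 Gram matrix, [a, b, c]ᵀ = [-506/181, 184/181, -374/181]ᵀ.

a = -2.7956, b = 1.0166, c = -2.0663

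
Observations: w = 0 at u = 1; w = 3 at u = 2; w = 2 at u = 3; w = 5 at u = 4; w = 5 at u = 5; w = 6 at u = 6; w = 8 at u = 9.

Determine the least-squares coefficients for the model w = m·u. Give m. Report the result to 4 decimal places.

Setting ∂/∂m … = 0 gives: 172·m = 165.
(Σu·u = 172, Σu·w = 165.)
m = 165/172 = 0.959302.

m = 0.9593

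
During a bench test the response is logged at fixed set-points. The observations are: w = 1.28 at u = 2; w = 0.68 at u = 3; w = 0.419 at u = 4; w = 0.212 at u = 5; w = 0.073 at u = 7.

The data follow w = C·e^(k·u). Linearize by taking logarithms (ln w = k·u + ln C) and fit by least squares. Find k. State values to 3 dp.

k = -0.573

Let Y = ln w. Fitting Y = k·u + ln C by least squares:
Sums: Σu = 21.0000, Σ(u)² = 103.0000, Σln w = -5.1772, Σu·ln w = -30.2197.
Normal system: [[103.0000, 21.0000]; [21.0000, 5]]·[k, ln C]ᵀ = [-30.2197, -5.1772]ᵀ.
Slope k = (n·Σu·ln w − Σu·Σln w)/(n·Σ(u)² − (Σu)²) = (5·-30.2197 − 21.0000·-5.1772)/74.0000 = -0.57268; ln C = (Σln w − k·Σu)/n = 1.36983.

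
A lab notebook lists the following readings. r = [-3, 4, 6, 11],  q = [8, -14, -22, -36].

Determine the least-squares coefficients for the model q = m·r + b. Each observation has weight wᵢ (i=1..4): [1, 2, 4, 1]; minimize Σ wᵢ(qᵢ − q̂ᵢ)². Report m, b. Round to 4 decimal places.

m = -3.2075, b = -1.9623

The normal equations are: 306·m + 40·b = -1060;  40·m + 8·b = -144.
det = 306·8 − 40² = 848.
m = ((-1060)·8 − 40·(-144))/848 = -170/53; b = (306·(-144) − 40·(-1060))/848 = -104/53.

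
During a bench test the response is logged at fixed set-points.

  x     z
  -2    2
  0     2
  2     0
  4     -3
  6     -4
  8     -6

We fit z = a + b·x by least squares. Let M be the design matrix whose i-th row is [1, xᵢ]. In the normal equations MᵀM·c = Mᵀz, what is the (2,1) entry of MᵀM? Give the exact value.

Row 2 ↔ basis x, column 1 ↔ basis 1, so (MᵀM)_{2,1} = Σᵢ x = (-2)·(1) + (0)·(1) + (2)·(1) + (4)·(1) + (6)·(1) + (8)·(1) = 18.

18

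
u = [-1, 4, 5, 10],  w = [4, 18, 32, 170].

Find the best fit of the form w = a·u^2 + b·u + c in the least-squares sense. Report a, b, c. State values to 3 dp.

Normal-equation sums: Σu^2·u^2 = 10882, Σu^2·u = 1188, Σu^2 = 142, Σu·u = 142, Σu = 18, Σ1 = 4.
Moment sums: Σu^2·w = 18092, Σu·w = 1928, Σw = 224.
Normal equations: [[10882, 1188, 142]; [1188, 142, 18]; [142, 18, 4]]·[a, b, c]ᵀ = [18092, 1928, 224]ᵀ.
Row-reducing yields a = 31/15, b = -1073/305, c = -281/183.

a = 2.067, b = -3.518, c = -1.536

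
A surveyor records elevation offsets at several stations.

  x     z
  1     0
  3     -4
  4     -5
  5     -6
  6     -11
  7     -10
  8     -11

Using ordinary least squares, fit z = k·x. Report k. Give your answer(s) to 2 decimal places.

k = -1.43

Compute the Gram sums: Σx·x = 200.
For Mᵀz: Σx·z = -286.
So MᵀM·[k]ᵀ = Mᵀz: [[200]]·[k]ᵀ = [-286]ᵀ.
k = (-286)/200 = -1.43.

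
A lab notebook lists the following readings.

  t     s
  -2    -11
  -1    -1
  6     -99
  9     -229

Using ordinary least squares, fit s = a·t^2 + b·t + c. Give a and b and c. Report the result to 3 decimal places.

a = -2.943, b = 0.760, c = 2.474

Entries of AᵀA: Σt^2·t^2 = 7874, Σt^2·t = 936, Σt^2 = 122, Σt·t = 122, Σt = 12, Σ1 = 4.
Moment sums: Σt^2·s = -22158, Σt·s = -2632, Σs = -340.
So AᵀA·[a, b, c]ᵀ = Aᵀs: [[7874, 936, 122]; [936, 122, 12]; [122, 12, 4]]·[a, b, c]ᵀ = [-22158, -2632, -340]ᵀ.
Inverting the 3×3 Gram matrix, [a, b, c]ᵀ = [-47464/16129, 12262/16129, 39901/16129]ᵀ.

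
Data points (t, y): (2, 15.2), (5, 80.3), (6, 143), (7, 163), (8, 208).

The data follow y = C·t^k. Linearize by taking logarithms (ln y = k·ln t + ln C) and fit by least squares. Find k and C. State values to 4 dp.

k = 1.9136, C = 4.0256

With ln yᵢ as the transformed response and ln tᵢ as the regressor:
Σln t = 8.1197, Σ(ln t)² = 14.3918, Σln y = 22.5012, Σln t·ln y = 38.8482.
Equations: 14.3918·k + 8.1197·ln C = 38.8482;  8.1197·k + 5·ln C = 22.5012.
Solving (det = 6.0295): k = 1.91360, ln C = 1.39266, so C = exp(1.39266) = 4.02556.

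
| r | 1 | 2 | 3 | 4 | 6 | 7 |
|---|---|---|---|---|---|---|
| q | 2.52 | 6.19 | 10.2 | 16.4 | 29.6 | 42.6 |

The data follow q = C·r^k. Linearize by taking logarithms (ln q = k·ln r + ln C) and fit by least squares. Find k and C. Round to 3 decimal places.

k = 1.430, C = 2.347

With ln qᵢ as the transformed response and ln rᵢ as the regressor:
AᵀA = [[10.6062, 6.9157]; [6.9157, 6]], rhs = [21.0637, 15.0065]ᵀ  (here Σln r = 6.9157, Σ(ln r)² = 10.6062, Σln q = 15.0065, Σln r·ln q = 21.0637).
Slope k = (n·Σln r·ln q − Σln r·Σln q)/(n·Σ(ln r)² − (Σln r)²) = (6·21.0637 − 6.9157·15.0065)/15.8099 = 1.42957; ln C = (Σln q − k·Σln r)/n = 0.85333, so C = exp(0.85333) = 2.34746.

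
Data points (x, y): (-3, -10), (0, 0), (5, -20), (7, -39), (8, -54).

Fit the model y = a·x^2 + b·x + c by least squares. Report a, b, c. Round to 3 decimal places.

a = -0.913, b = 0.636, c = 0.065

The normal equations are: 7203·a + 953·b + 147·c = -5957;  953·a + 147·b + 17·c = -775;  147·a + 17·b + 5·c = -123.
(Σx^2·x^2 = 7203, Σx^2·x = 953, Σx^2 = 147, Σx·x = 147, Σx = 17, Σ1 = 5, Σx^2·y = -5957, Σx·y = -775, Σy = -123.)
Row-reducing yields a = -14718/16129, b = 10262/16129, c = 1045/16129.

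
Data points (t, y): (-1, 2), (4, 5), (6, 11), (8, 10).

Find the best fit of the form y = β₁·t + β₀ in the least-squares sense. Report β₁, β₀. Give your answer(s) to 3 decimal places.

β₁ = 1.006, β₀ = 2.726

From the data, Σt·t = 117, Σt = 17, Σ1 = 4.
Right-hand side: Σt·y = 164, Σy = 28.
Eliminating β₀: 4·(row 1) − 17·(row 2) gives 179·β₁ = 4·164 − 17·28 = 180, so β₁ = 180/179.
Then β₀ = (28 − 17·(180/179))/4 = 488/179.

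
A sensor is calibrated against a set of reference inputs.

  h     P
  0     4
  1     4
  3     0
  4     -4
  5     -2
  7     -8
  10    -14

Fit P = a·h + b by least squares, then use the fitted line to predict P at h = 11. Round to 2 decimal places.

Compute the Gram sums: Σh·h = 200, Σh = 30, Σ1 = 7.
For XᵀP: Σh·P = -218, ΣP = -20.
So XᵀX·[a, b]ᵀ = XᵀP: [[200, 30]; [30, 7]]·[a, b]ᵀ = [-218, -20]ᵀ.
Δ = 200·7 − 30² = 500.
a = ((-218)·7 − 30·(-20))/500 = -463/250; b = (200·(-20) − 30·(-218))/500 = 127/25.
At h = 11: P̂ = (-463/250)·(11) + (127/25)·(1) = -3823/250.

P̂ = -15.29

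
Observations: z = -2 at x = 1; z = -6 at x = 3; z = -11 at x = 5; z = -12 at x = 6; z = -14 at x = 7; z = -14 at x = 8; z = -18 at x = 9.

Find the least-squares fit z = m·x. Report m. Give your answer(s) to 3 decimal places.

Compute the Gram sums: Σx·x = 265.
Right-hand side: Σx·z = -519.
Normal equations: [[265]]·[m]ᵀ = [-519]ᵀ.
Hence m = -519 / 265 ≈ -1.95849.

m = -1.958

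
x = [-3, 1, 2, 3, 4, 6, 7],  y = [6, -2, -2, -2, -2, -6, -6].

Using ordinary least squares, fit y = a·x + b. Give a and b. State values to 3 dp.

a = -1.137, b = 1.248

Sums needed: Σx·x = 124, Σx = 20, Σ1 = 7.
Right-hand side: Σx·y = -116, Σy = -14.
AᵀA·[a, b]ᵀ = Aᵀy becomes [[124, 20]; [20, 7]]·[a, b]ᵀ = [-116, -14]ᵀ.
Δ = 124·7 − 20² = 468.
a = ((-116)·7 − 20·(-14))/468 = -133/117; b = (124·(-14) − 20·(-116))/468 = 146/117.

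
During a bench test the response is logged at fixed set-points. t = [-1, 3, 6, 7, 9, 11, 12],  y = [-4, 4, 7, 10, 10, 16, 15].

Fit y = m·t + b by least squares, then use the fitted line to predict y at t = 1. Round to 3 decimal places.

ŷ = -0.123

Forming AᵀA = [[441, 47]; [47, 7]] and Aᵀy = [574, 58]ᵀ gives AᵀA·[m, b]ᵀ = Aᵀy.
Eliminating b: 7·(row 1) − 47·(row 2) gives 878·m = 7·574 − 47·58 = 1292, so m = 646/439.
Then b = (58 − 47·(646/439))/7 = -700/439.
At t = 1: ŷ = (646/439)·(1) + (-700/439)·(1) = -54/439.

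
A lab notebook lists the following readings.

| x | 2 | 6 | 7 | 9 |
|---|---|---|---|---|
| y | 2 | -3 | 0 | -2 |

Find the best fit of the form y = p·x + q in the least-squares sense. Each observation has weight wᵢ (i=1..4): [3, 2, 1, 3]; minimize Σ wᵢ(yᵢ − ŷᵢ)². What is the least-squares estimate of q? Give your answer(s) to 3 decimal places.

Forming MᵀWM = [[376, 52]; [52, 9]] and MᵀWy = [-78, -6]ᵀ gives MᵀWM·[p, q]ᵀ = MᵀWy.
Eliminating q: 9·(row 1) − 52·(row 2) gives 680·p = 9·(-78) − 52·(-6) = -390, so p = -39/68.
Then q = ((-6) − 52·(-39/68))/9 = 45/17.

q = 2.647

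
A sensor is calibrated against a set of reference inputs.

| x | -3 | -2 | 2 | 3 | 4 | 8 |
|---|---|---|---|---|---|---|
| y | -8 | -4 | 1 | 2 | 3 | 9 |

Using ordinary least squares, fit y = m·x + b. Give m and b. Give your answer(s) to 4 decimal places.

AᵀA·[m, b]ᵀ = Aᵀy reads: 106·m + 12·b = 124;  12·m + 6·b = 3.
Δ = 106·6 − 12² = 492.
m = (124·6 − 12·3)/492 = 59/41; b = (106·3 − 12·124)/492 = -195/82.

m = 1.4390, b = -2.3780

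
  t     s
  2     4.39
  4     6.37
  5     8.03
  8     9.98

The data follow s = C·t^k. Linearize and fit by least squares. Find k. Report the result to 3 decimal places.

k = 0.605

With ln sᵢ as the transformed response and ln tᵢ as the regressor:
Σln t = 5.7683, Σ(ln t)² = 9.3166, Σln s = 7.7147, Σln t·ln s = 11.7289.
Equations: 9.3166·k + 5.7683·ln C = 11.7289;  5.7683·k + 4·ln C = 7.7147.
Δ = 9.3166·4 − (5.7683)² = 3.9930; k = (11.7289·4 − 5.7683·7.7147)/3.9930 = 0.60479, ln C = (9.3166·7.7147 − 5.7683·11.7289)/3.9930 = 1.05652.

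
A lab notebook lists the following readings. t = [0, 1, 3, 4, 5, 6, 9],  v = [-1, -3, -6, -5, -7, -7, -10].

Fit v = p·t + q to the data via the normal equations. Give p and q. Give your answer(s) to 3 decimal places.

p = -0.929, q = -1.857

XᵀX·[p, q]ᵀ = Xᵀv reads: 168·p + 28·q = -208;  28·p + 7·q = -39.
det = 168·7 − 28² = 392.
p = ((-208)·7 − 28·(-39))/392 = -13/14; q = (168·(-39) − 28·(-208))/392 = -13/7.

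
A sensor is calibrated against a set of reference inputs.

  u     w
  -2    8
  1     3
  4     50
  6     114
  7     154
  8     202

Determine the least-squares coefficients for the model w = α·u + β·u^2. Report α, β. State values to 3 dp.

Normal-equation sums: Σu·u = 170, Σu·u^2 = 1128, Σu^2·u^2 = 8066.
And Σu·w = 3565, Σu^2·w = 25413.
MᵀM·[α, β]ᵀ = Mᵀw becomes [[170, 1128]; [1128, 8066]]·[α, β]ᵀ = [3565, 25413]ᵀ.
det = 170·8066 − 1128² = 98836.
α = (3565·8066 − 1128·25413)/98836 = 44713/49418; β = (170·25413 − 1128·3565)/98836 = 149445/49418.

α = 0.905, β = 3.024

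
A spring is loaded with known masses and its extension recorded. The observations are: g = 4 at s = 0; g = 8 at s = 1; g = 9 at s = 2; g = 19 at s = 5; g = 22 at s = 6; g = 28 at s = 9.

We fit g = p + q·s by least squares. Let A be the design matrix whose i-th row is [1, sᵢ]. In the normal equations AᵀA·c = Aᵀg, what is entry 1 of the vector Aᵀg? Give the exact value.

Entry 1 ↔ basis 1, so (Aᵀg)_{1} = Σᵢ gᵢ = (1)·(4) + (1)·(8) + (1)·(9) + (1)·(19) + (1)·(22) + (1)·(28) = 90.

90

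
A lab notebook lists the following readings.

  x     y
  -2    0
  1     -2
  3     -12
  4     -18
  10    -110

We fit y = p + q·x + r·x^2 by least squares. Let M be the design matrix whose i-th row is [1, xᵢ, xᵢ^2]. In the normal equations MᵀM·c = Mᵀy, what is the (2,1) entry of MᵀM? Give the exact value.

16

Row 2 ↔ basis x, column 1 ↔ basis 1, so (MᵀM)_{2,1} = Σᵢ x = (-2)·(1) + (1)·(1) + (3)·(1) + (4)·(1) + (10)·(1) = 16.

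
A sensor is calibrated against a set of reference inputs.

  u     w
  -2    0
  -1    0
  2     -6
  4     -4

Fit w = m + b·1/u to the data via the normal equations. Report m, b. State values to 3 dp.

m = -3.275, b = -4.132

Entries of MᵀM: Σ1 = 4, Σ1/u = -3/4, Σ1/u·1/u = 25/16.
For Mᵀw: Σw = -10, Σ1/u·w = -4.
Normal equations: [[4, -3/4]; [-3/4, 25/16]]·[m, b]ᵀ = [-10, -4]ᵀ.
det = 4·(25/16) − (-3/4)² = 91/16.
m = ((-10)·(25/16) − (-3/4)·(-4))/(91/16) = -298/91; b = (4·(-4) − (-3/4)·(-10))/(91/16) = -376/91.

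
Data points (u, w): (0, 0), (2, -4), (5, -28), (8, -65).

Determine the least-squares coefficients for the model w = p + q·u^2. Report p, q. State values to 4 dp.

p = -0.5846, q = -1.0179

With design matrix M, MᵀM = [[4, 93]; [93, 4737]] and Mᵀw = [-97, -4876]ᵀ.
det = 4·4737 − 93² = 10299.
p = ((-97)·4737 − 93·(-4876))/10299 = -2007/3433; q = (4·(-4876) − 93·(-97))/10299 = -10483/10299.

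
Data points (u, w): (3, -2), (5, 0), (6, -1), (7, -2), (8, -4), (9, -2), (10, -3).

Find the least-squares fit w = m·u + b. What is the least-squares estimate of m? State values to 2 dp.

The normal system XᵀX·[m, b]ᵀ = Xᵀw is [[364, 48]; [48, 7]]·[m, b]ᵀ = [-106, -14]ᵀ.
Eliminating b: 7·(row 1) − 48·(row 2) gives 244·m = 7·(-106) − 48·(-14) = -70, so m = -35/122.
Then b = ((-14) − 48·(-35/122))/7 = -2/61.

m = -0.29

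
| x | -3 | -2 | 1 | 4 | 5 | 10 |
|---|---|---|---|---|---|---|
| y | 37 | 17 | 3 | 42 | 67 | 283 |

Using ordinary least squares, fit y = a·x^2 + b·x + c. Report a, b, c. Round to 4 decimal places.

Compute the Gram sums: Σx^2·x^2 = 10979, Σx^2·x = 1155, Σx^2 = 155, Σx·x = 155, Σx = 15, Σ1 = 6.
And Σx^2·y = 31051, Σx·y = 3191, Σy = 449.
AᵀA·[a, b, c]ᵀ = Aᵀy becomes [[10979, 1155, 155]; [1155, 155, 15]; [155, 15, 6]]·[a, b, c]ᵀ = [31051, 3191, 449]ᵀ.
Row-reducing yields a = 29915/9878, b = -107537/49390, c = 10084/4939.

a = 3.0284, b = -2.1773, c = 2.0417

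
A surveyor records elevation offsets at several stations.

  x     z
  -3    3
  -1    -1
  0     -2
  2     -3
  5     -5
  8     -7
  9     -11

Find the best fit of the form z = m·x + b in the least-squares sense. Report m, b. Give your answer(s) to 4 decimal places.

m = -0.9437, b = -1.0180

The normal system AᵀA·[m, b]ᵀ = Aᵀz is [[184, 20]; [20, 7]]·[m, b]ᵀ = [-194, -26]ᵀ.
Eliminating b: 7·(row 1) − 20·(row 2) gives 888·m = 7·(-194) − 20·(-26) = -838, so m = -419/444.
Then b = ((-26) − 20·(-419/444))/7 = -113/111.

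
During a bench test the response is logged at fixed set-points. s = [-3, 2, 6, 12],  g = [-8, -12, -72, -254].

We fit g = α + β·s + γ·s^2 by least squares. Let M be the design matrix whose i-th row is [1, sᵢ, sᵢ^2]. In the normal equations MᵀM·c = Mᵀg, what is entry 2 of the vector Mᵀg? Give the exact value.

Entry 2 ↔ basis s, so (Mᵀg)_{2} = Σᵢ (s)·gᵢ = (-3)·(-8) + (2)·(-12) + (6)·(-72) + (12)·(-254) = -3480.

-3480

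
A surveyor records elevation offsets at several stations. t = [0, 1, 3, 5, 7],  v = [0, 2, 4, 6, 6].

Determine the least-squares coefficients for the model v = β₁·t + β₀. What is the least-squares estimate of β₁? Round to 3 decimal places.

MᵀM·[β₁, β₀]ᵀ = Mᵀv reads: 84·β₁ + 16·β₀ = 86;  16·β₁ + 5·β₀ = 18.
Determinant 84·5 − 16² = 164.
β₁ = (86·5 − 16·18)/164 = 71/82; β₀ = (84·18 − 16·86)/164 = 34/41.

β₁ = 0.866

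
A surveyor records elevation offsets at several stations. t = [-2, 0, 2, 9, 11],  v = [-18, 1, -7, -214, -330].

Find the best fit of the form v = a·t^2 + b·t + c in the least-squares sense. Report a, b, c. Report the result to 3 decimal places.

Sums needed: Σt^2·t^2 = 21234, Σt^2·t = 2060, Σt^2 = 210, Σt·t = 210, Σt = 20, Σ1 = 5.
And Σt^2·v = -57364, Σt·v = -5534, Σv = -568.
So MᵀM·[a, b, c]ᵀ = Mᵀv: [[21234, 2060, 210]; [2060, 210, 20]; [210, 20, 5]]·[a, b, c]ᵀ = [-57364, -5534, -568]ᵀ.
Inverting the 3×3 Gram matrix, [a, b, c]ᵀ = [-18820/6271, 96323/31355, 996/6271]ᵀ.

a = -3.001, b = 3.072, c = 0.159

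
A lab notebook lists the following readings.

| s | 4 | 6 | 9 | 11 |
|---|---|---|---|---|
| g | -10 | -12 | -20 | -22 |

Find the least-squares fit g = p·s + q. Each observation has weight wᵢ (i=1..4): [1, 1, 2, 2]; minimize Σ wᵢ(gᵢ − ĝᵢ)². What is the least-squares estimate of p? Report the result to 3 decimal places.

The normal equations are: 456·p + 50·q = -956;  50·p + 6·q = -106.
(Σwᵢ·s·s = 456, Σwᵢ·s = 50, Σwᵢ·1 = 6, Σwᵢ·s·g = -956, Σwᵢ·g = -106.)
Δ = 456·6 − 50² = 236.
p = ((-956)·6 − 50·(-106))/236 = -109/59; q = (456·(-106) − 50·(-956))/236 = -134/59.

p = -1.847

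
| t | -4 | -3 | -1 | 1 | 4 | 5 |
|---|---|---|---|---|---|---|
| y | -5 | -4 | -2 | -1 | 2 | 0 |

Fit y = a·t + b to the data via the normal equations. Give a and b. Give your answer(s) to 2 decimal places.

a = 0.66, b = -1.89

Forming MᵀM = [[68, 2]; [2, 6]] and Mᵀy = [41, -10]ᵀ gives MᵀM·[a, b]ᵀ = Mᵀy.
det = 68·6 − 2² = 404.
a = (41·6 − 2·(-10))/404 = 133/202; b = (68·(-10) − 2·41)/404 = -381/202.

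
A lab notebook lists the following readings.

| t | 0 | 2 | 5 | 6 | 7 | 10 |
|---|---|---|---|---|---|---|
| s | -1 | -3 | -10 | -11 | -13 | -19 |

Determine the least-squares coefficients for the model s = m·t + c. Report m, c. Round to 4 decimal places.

Normal-equation sums: Σt·t = 214, Σt = 30, Σ1 = 6.
For Mᵀs: Σt·s = -403, Σs = -57.
So MᵀM·[m, c]ᵀ = Mᵀs: [[214, 30]; [30, 6]]·[m, c]ᵀ = [-403, -57]ᵀ.
Eliminating c: 6·(row 1) − 30·(row 2) gives 384·m = 6·(-403) − 30·(-57) = -708, so m = -59/32.
Then c = ((-57) − 30·(-59/32))/6 = -9/32.

m = -1.8438, c = -0.2813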